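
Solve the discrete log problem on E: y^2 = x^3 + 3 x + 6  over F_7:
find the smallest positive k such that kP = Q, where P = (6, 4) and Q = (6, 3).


Enumerate multiples of P until we hit Q = (6, 3):
  1P = (6, 4)
  2P = (3, 0)
  3P = (6, 3)
Match found at i = 3.

k = 3


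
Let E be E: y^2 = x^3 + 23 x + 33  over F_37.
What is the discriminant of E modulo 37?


4 a^3 + 27 b^2 = 4*23^3 + 27*33^2 = 48668 + 29403 = 78071
Delta = -16 * (78071) = -1249136
Delta mod 37 = 21

Delta = 21 (mod 37)


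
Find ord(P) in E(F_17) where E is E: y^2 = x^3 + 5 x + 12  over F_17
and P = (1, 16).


Compute successive multiples of P until we hit O:
  1P = (1, 16)
  2P = (14, 2)
  3P = (10, 12)
  4P = (2, 9)
  5P = (12, 10)
  6P = (5, 14)
  7P = (7, 4)
  8P = (13, 8)
  ... (continuing to 21P)
  21P = O

ord(P) = 21


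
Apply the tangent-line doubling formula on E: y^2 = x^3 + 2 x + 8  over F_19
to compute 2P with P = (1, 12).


Doubling: s = (3 x1^2 + a) / (2 y1)
s = (3*1^2 + 2) / (2*12) mod 19 = 1
x3 = s^2 - 2 x1 mod 19 = 1^2 - 2*1 = 18
y3 = s (x1 - x3) - y1 mod 19 = 1 * (1 - 18) - 12 = 9

2P = (18, 9)


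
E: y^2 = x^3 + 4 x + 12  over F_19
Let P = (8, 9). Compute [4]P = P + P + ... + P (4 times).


k = 4 = 100_2 (binary, LSB first: 001)
Double-and-add from P = (8, 9):
  bit 0 = 0: acc unchanged = O
  bit 1 = 0: acc unchanged = O
  bit 2 = 1: acc = O + (18, 11) = (18, 11)

4P = (18, 11)


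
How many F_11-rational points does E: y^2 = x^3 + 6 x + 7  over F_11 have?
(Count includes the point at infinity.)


For each x in F_11, count y with y^2 = x^3 + 6 x + 7 mod 11:
  x = 1: RHS = 3, y in [5, 6]  -> 2 point(s)
  x = 2: RHS = 5, y in [4, 7]  -> 2 point(s)
  x = 9: RHS = 9, y in [3, 8]  -> 2 point(s)
  x = 10: RHS = 0, y in [0]  -> 1 point(s)
Affine points: 7. Add the point at infinity: total = 8.

#E(F_11) = 8


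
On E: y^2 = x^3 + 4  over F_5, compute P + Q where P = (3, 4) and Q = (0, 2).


P != Q, so use the chord formula.
s = (y2 - y1) / (x2 - x1) = (3) / (2) mod 5 = 4
x3 = s^2 - x1 - x2 mod 5 = 4^2 - 3 - 0 = 3
y3 = s (x1 - x3) - y1 mod 5 = 4 * (3 - 3) - 4 = 1

P + Q = (3, 1)


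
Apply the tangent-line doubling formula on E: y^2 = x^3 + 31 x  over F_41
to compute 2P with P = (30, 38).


Doubling: s = (3 x1^2 + a) / (2 y1)
s = (3*30^2 + 31) / (2*38) mod 41 = 30
x3 = s^2 - 2 x1 mod 41 = 30^2 - 2*30 = 20
y3 = s (x1 - x3) - y1 mod 41 = 30 * (30 - 20) - 38 = 16

2P = (20, 16)


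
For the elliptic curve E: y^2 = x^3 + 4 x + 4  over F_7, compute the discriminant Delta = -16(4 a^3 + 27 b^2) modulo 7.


4 a^3 + 27 b^2 = 4*4^3 + 27*4^2 = 256 + 432 = 688
Delta = -16 * (688) = -11008
Delta mod 7 = 3

Delta = 3 (mod 7)


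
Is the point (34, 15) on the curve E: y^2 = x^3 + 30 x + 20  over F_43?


Check whether y^2 = x^3 + 30 x + 20 (mod 43) for (x, y) = (34, 15).
LHS: y^2 = 15^2 mod 43 = 10
RHS: x^3 + 30 x + 20 = 34^3 + 30*34 + 20 mod 43 = 10
LHS = RHS

Yes, on the curve


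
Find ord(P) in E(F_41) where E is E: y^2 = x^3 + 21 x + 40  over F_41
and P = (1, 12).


Compute successive multiples of P until we hit O:
  1P = (1, 12)
  2P = (40, 31)
  3P = (39, 21)
  4P = (10, 15)
  5P = (21, 36)
  6P = (27, 6)
  7P = (23, 12)
  8P = (17, 29)
  ... (continuing to 23P)
  23P = O

ord(P) = 23


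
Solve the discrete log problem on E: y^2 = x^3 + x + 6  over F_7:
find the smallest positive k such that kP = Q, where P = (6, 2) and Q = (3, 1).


Enumerate multiples of P until we hit Q = (3, 1):
  1P = (6, 2)
  2P = (3, 1)
Match found at i = 2.

k = 2


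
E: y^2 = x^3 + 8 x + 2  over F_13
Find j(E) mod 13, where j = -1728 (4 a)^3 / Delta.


Delta = -16(4 a^3 + 27 b^2) mod 13 = 6
-1728 * (4 a)^3 = -1728 * (4*8)^3 mod 13 = 8
j = 8 * 6^(-1) mod 13 = 10

j = 10 (mod 13)


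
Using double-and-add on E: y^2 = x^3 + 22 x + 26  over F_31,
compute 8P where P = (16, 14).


k = 8 = 1000_2 (binary, LSB first: 0001)
Double-and-add from P = (16, 14):
  bit 0 = 0: acc unchanged = O
  bit 1 = 0: acc unchanged = O
  bit 2 = 0: acc unchanged = O
  bit 3 = 1: acc = O + (29, 6) = (29, 6)

8P = (29, 6)


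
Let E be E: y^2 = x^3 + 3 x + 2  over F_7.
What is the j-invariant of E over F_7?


Delta = -16(4 a^3 + 27 b^2) mod 7 = 2
-1728 * (4 a)^3 = -1728 * (4*3)^3 mod 7 = 6
j = 6 * 2^(-1) mod 7 = 3

j = 3 (mod 7)


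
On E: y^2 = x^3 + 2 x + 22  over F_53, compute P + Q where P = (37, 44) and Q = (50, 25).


P != Q, so use the chord formula.
s = (y2 - y1) / (x2 - x1) = (34) / (13) mod 53 = 23
x3 = s^2 - x1 - x2 mod 53 = 23^2 - 37 - 50 = 18
y3 = s (x1 - x3) - y1 mod 53 = 23 * (37 - 18) - 44 = 22

P + Q = (18, 22)


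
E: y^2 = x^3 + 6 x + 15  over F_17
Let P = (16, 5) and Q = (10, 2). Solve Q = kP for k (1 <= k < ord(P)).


Enumerate multiples of P until we hit Q = (10, 2):
  1P = (16, 5)
  2P = (4, 16)
  3P = (10, 15)
  4P = (7, 14)
  5P = (12, 8)
  6P = (14, 2)
  7P = (2, 16)
  8P = (3, 3)
  9P = (11, 1)
  10P = (9, 4)
  11P = (0, 7)
  12P = (5, 0)
  13P = (0, 10)
  14P = (9, 13)
  15P = (11, 16)
  16P = (3, 14)
  17P = (2, 1)
  18P = (14, 15)
  19P = (12, 9)
  20P = (7, 3)
  21P = (10, 2)
Match found at i = 21.

k = 21


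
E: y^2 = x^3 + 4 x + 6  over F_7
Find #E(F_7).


For each x in F_7, count y with y^2 = x^3 + 4 x + 6 mod 7:
  x = 1: RHS = 4, y in [2, 5]  -> 2 point(s)
  x = 2: RHS = 1, y in [1, 6]  -> 2 point(s)
  x = 4: RHS = 2, y in [3, 4]  -> 2 point(s)
  x = 5: RHS = 4, y in [2, 5]  -> 2 point(s)
  x = 6: RHS = 1, y in [1, 6]  -> 2 point(s)
Affine points: 10. Add the point at infinity: total = 11.

#E(F_7) = 11


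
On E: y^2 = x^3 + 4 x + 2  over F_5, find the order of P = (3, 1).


Compute successive multiples of P until we hit O:
  1P = (3, 1)
  2P = (3, 4)
  3P = O

ord(P) = 3


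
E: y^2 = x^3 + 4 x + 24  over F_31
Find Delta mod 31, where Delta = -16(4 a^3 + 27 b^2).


4 a^3 + 27 b^2 = 4*4^3 + 27*24^2 = 256 + 15552 = 15808
Delta = -16 * (15808) = -252928
Delta mod 31 = 1

Delta = 1 (mod 31)


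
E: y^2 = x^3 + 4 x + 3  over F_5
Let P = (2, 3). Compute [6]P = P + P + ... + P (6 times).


k = 6 = 110_2 (binary, LSB first: 011)
Double-and-add from P = (2, 3):
  bit 0 = 0: acc unchanged = O
  bit 1 = 1: acc = O + (2, 2) = (2, 2)
  bit 2 = 1: acc = (2, 2) + (2, 3) = O

6P = O


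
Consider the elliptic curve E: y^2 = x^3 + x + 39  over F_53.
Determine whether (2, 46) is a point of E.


Check whether y^2 = x^3 + 1 x + 39 (mod 53) for (x, y) = (2, 46).
LHS: y^2 = 46^2 mod 53 = 49
RHS: x^3 + 1 x + 39 = 2^3 + 1*2 + 39 mod 53 = 49
LHS = RHS

Yes, on the curve


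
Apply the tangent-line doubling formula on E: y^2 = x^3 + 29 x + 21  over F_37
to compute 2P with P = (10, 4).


Doubling: s = (3 x1^2 + a) / (2 y1)
s = (3*10^2 + 29) / (2*4) mod 37 = 18
x3 = s^2 - 2 x1 mod 37 = 18^2 - 2*10 = 8
y3 = s (x1 - x3) - y1 mod 37 = 18 * (10 - 8) - 4 = 32

2P = (8, 32)


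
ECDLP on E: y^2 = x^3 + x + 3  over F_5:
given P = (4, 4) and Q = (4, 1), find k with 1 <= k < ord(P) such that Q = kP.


Enumerate multiples of P until we hit Q = (4, 1):
  1P = (4, 4)
  2P = (1, 0)
  3P = (4, 1)
Match found at i = 3.

k = 3


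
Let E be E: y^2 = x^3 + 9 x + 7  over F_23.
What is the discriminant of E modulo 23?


4 a^3 + 27 b^2 = 4*9^3 + 27*7^2 = 2916 + 1323 = 4239
Delta = -16 * (4239) = -67824
Delta mod 23 = 3

Delta = 3 (mod 23)


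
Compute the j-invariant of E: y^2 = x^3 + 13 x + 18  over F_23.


Delta = -16(4 a^3 + 27 b^2) mod 23 = 1
-1728 * (4 a)^3 = -1728 * (4*13)^3 mod 23 = 19
j = 19 * 1^(-1) mod 23 = 19

j = 19 (mod 23)


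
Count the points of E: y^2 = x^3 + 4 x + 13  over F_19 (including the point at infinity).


For each x in F_19, count y with y^2 = x^3 + 4 x + 13 mod 19:
  x = 4: RHS = 17, y in [6, 13]  -> 2 point(s)
  x = 5: RHS = 6, y in [5, 14]  -> 2 point(s)
  x = 6: RHS = 6, y in [5, 14]  -> 2 point(s)
  x = 7: RHS = 4, y in [2, 17]  -> 2 point(s)
  x = 8: RHS = 6, y in [5, 14]  -> 2 point(s)
  x = 11: RHS = 1, y in [1, 18]  -> 2 point(s)
  x = 13: RHS = 1, y in [1, 18]  -> 2 point(s)
  x = 14: RHS = 1, y in [1, 18]  -> 2 point(s)
  x = 15: RHS = 9, y in [3, 16]  -> 2 point(s)
  x = 17: RHS = 16, y in [4, 15]  -> 2 point(s)
Affine points: 20. Add the point at infinity: total = 21.

#E(F_19) = 21


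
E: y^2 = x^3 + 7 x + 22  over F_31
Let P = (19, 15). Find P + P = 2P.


Doubling: s = (3 x1^2 + a) / (2 y1)
s = (3*19^2 + 7) / (2*15) mod 31 = 26
x3 = s^2 - 2 x1 mod 31 = 26^2 - 2*19 = 18
y3 = s (x1 - x3) - y1 mod 31 = 26 * (19 - 18) - 15 = 11

2P = (18, 11)


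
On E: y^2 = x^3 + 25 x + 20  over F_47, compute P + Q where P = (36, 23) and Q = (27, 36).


P != Q, so use the chord formula.
s = (y2 - y1) / (x2 - x1) = (13) / (38) mod 47 = 9
x3 = s^2 - x1 - x2 mod 47 = 9^2 - 36 - 27 = 18
y3 = s (x1 - x3) - y1 mod 47 = 9 * (36 - 18) - 23 = 45

P + Q = (18, 45)


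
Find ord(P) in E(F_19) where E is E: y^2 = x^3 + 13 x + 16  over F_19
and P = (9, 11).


Compute successive multiples of P until we hit O:
  1P = (9, 11)
  2P = (10, 5)
  3P = (17, 18)
  4P = (0, 4)
  5P = (16, 11)
  6P = (13, 8)
  7P = (13, 11)
  8P = (16, 8)
  ... (continuing to 13P)
  13P = O

ord(P) = 13


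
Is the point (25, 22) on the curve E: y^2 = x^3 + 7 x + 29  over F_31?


Check whether y^2 = x^3 + 7 x + 29 (mod 31) for (x, y) = (25, 22).
LHS: y^2 = 22^2 mod 31 = 19
RHS: x^3 + 7 x + 29 = 25^3 + 7*25 + 29 mod 31 = 19
LHS = RHS

Yes, on the curve


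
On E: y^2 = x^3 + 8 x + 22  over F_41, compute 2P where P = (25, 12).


k = 2 = 10_2 (binary, LSB first: 01)
Double-and-add from P = (25, 12):
  bit 0 = 0: acc unchanged = O
  bit 1 = 1: acc = O + (16, 33) = (16, 33)

2P = (16, 33)


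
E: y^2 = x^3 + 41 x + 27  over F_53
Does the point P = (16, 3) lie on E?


Check whether y^2 = x^3 + 41 x + 27 (mod 53) for (x, y) = (16, 3).
LHS: y^2 = 3^2 mod 53 = 9
RHS: x^3 + 41 x + 27 = 16^3 + 41*16 + 27 mod 53 = 9
LHS = RHS

Yes, on the curve


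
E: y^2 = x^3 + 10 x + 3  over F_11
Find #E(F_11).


For each x in F_11, count y with y^2 = x^3 + 10 x + 3 mod 11:
  x = 0: RHS = 3, y in [5, 6]  -> 2 point(s)
  x = 1: RHS = 3, y in [5, 6]  -> 2 point(s)
  x = 2: RHS = 9, y in [3, 8]  -> 2 point(s)
  x = 3: RHS = 5, y in [4, 7]  -> 2 point(s)
  x = 6: RHS = 4, y in [2, 9]  -> 2 point(s)
  x = 7: RHS = 9, y in [3, 8]  -> 2 point(s)
  x = 8: RHS = 1, y in [1, 10]  -> 2 point(s)
  x = 10: RHS = 3, y in [5, 6]  -> 2 point(s)
Affine points: 16. Add the point at infinity: total = 17.

#E(F_11) = 17


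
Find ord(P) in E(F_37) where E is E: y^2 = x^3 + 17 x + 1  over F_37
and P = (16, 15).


Compute successive multiples of P until we hit O:
  1P = (16, 15)
  2P = (35, 12)
  3P = (22, 21)
  4P = (0, 1)
  5P = (5, 27)
  6P = (23, 33)
  7P = (25, 20)
  8P = (26, 0)
  ... (continuing to 16P)
  16P = O

ord(P) = 16


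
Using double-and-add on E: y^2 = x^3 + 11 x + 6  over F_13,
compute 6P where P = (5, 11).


k = 6 = 110_2 (binary, LSB first: 011)
Double-and-add from P = (5, 11):
  bit 0 = 0: acc unchanged = O
  bit 1 = 1: acc = O + (7, 6) = (7, 6)
  bit 2 = 1: acc = (7, 6) + (3, 12) = (2, 6)

6P = (2, 6)


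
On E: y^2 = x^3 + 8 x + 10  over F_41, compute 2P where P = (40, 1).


Doubling: s = (3 x1^2 + a) / (2 y1)
s = (3*40^2 + 8) / (2*1) mod 41 = 26
x3 = s^2 - 2 x1 mod 41 = 26^2 - 2*40 = 22
y3 = s (x1 - x3) - y1 mod 41 = 26 * (40 - 22) - 1 = 16

2P = (22, 16)


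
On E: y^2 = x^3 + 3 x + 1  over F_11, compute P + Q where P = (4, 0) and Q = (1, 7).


P != Q, so use the chord formula.
s = (y2 - y1) / (x2 - x1) = (7) / (8) mod 11 = 5
x3 = s^2 - x1 - x2 mod 11 = 5^2 - 4 - 1 = 9
y3 = s (x1 - x3) - y1 mod 11 = 5 * (4 - 9) - 0 = 8

P + Q = (9, 8)


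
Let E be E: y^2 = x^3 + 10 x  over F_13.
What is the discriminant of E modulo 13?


4 a^3 + 27 b^2 = 4*10^3 + 27*0^2 = 4000 + 0 = 4000
Delta = -16 * (4000) = -64000
Delta mod 13 = 12

Delta = 12 (mod 13)


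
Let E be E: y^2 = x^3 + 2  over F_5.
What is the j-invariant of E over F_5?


Delta = -16(4 a^3 + 27 b^2) mod 5 = 2
-1728 * (4 a)^3 = -1728 * (4*0)^3 mod 5 = 0
j = 0 * 2^(-1) mod 5 = 0

j = 0 (mod 5)


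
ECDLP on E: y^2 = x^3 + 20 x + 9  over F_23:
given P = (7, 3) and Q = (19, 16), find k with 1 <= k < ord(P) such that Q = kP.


Enumerate multiples of P until we hit Q = (19, 16):
  1P = (7, 3)
  2P = (10, 17)
  3P = (15, 21)
  4P = (19, 16)
Match found at i = 4.

k = 4


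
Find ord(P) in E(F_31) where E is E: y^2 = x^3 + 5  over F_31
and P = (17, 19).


Compute successive multiples of P until we hit O:
  1P = (17, 19)
  2P = (16, 3)
  3P = (6, 2)
  4P = (15, 1)
  5P = (18, 3)
  6P = (4, 21)
  7P = (28, 28)
  8P = (21, 20)
  ... (continuing to 39P)
  39P = O

ord(P) = 39


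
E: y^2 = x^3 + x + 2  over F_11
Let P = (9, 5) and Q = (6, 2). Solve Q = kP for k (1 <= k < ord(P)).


Enumerate multiples of P until we hit Q = (6, 2):
  1P = (9, 5)
  2P = (8, 4)
  3P = (6, 9)
  4P = (10, 0)
  5P = (6, 2)
Match found at i = 5.

k = 5


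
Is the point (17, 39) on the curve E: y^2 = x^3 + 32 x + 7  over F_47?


Check whether y^2 = x^3 + 32 x + 7 (mod 47) for (x, y) = (17, 39).
LHS: y^2 = 39^2 mod 47 = 17
RHS: x^3 + 32 x + 7 = 17^3 + 32*17 + 7 mod 47 = 12
LHS != RHS

No, not on the curve


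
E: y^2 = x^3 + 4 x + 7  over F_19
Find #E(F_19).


For each x in F_19, count y with y^2 = x^3 + 4 x + 7 mod 19:
  x = 0: RHS = 7, y in [8, 11]  -> 2 point(s)
  x = 2: RHS = 4, y in [2, 17]  -> 2 point(s)
  x = 4: RHS = 11, y in [7, 12]  -> 2 point(s)
  x = 5: RHS = 0, y in [0]  -> 1 point(s)
  x = 6: RHS = 0, y in [0]  -> 1 point(s)
  x = 7: RHS = 17, y in [6, 13]  -> 2 point(s)
  x = 8: RHS = 0, y in [0]  -> 1 point(s)
  x = 12: RHS = 16, y in [4, 15]  -> 2 point(s)
  x = 16: RHS = 6, y in [5, 14]  -> 2 point(s)
Affine points: 15. Add the point at infinity: total = 16.

#E(F_19) = 16


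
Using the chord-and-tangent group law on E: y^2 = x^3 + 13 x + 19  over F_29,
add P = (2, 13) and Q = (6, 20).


P != Q, so use the chord formula.
s = (y2 - y1) / (x2 - x1) = (7) / (4) mod 29 = 9
x3 = s^2 - x1 - x2 mod 29 = 9^2 - 2 - 6 = 15
y3 = s (x1 - x3) - y1 mod 29 = 9 * (2 - 15) - 13 = 15

P + Q = (15, 15)


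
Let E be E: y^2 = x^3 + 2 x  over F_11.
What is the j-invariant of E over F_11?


Delta = -16(4 a^3 + 27 b^2) mod 11 = 5
-1728 * (4 a)^3 = -1728 * (4*2)^3 mod 11 = 5
j = 5 * 5^(-1) mod 11 = 1

j = 1 (mod 11)


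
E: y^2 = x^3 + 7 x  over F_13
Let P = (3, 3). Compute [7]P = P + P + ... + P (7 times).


k = 7 = 111_2 (binary, LSB first: 111)
Double-and-add from P = (3, 3):
  bit 0 = 1: acc = O + (3, 3) = (3, 3)
  bit 1 = 1: acc = (3, 3) + (3, 10) = O
  bit 2 = 1: acc = O + (3, 3) = (3, 3)

7P = (3, 3)


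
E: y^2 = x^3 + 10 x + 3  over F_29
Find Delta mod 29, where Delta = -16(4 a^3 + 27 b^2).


4 a^3 + 27 b^2 = 4*10^3 + 27*3^2 = 4000 + 243 = 4243
Delta = -16 * (4243) = -67888
Delta mod 29 = 1

Delta = 1 (mod 29)


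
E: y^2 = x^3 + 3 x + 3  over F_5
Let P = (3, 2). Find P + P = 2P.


Doubling: s = (3 x1^2 + a) / (2 y1)
s = (3*3^2 + 3) / (2*2) mod 5 = 0
x3 = s^2 - 2 x1 mod 5 = 0^2 - 2*3 = 4
y3 = s (x1 - x3) - y1 mod 5 = 0 * (3 - 4) - 2 = 3

2P = (4, 3)


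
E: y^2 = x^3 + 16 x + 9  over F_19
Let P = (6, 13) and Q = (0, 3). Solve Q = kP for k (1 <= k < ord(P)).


Enumerate multiples of P until we hit Q = (0, 3):
  1P = (6, 13)
  2P = (4, 17)
  3P = (13, 1)
  4P = (1, 11)
  5P = (0, 16)
  6P = (18, 12)
  7P = (2, 12)
  8P = (17, 8)
  9P = (5, 9)
  10P = (5, 10)
  11P = (17, 11)
  12P = (2, 7)
  13P = (18, 7)
  14P = (0, 3)
Match found at i = 14.

k = 14


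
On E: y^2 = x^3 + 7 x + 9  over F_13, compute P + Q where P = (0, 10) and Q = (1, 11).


P != Q, so use the chord formula.
s = (y2 - y1) / (x2 - x1) = (1) / (1) mod 13 = 1
x3 = s^2 - x1 - x2 mod 13 = 1^2 - 0 - 1 = 0
y3 = s (x1 - x3) - y1 mod 13 = 1 * (0 - 0) - 10 = 3

P + Q = (0, 3)


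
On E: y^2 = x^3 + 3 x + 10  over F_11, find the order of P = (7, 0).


Compute successive multiples of P until we hit O:
  1P = (7, 0)
  2P = O

ord(P) = 2


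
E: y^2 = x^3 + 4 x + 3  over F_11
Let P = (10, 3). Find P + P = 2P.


Doubling: s = (3 x1^2 + a) / (2 y1)
s = (3*10^2 + 4) / (2*3) mod 11 = 3
x3 = s^2 - 2 x1 mod 11 = 3^2 - 2*10 = 0
y3 = s (x1 - x3) - y1 mod 11 = 3 * (10 - 0) - 3 = 5

2P = (0, 5)


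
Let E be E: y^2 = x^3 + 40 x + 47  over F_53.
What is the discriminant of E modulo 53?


4 a^3 + 27 b^2 = 4*40^3 + 27*47^2 = 256000 + 59643 = 315643
Delta = -16 * (315643) = -5050288
Delta mod 53 = 29

Delta = 29 (mod 53)


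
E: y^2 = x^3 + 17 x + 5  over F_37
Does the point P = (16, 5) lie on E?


Check whether y^2 = x^3 + 17 x + 5 (mod 37) for (x, y) = (16, 5).
LHS: y^2 = 5^2 mod 37 = 25
RHS: x^3 + 17 x + 5 = 16^3 + 17*16 + 5 mod 37 = 7
LHS != RHS

No, not on the curve


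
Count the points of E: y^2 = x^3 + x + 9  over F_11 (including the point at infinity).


For each x in F_11, count y with y^2 = x^3 + 1 x + 9 mod 11:
  x = 0: RHS = 9, y in [3, 8]  -> 2 point(s)
  x = 1: RHS = 0, y in [0]  -> 1 point(s)
  x = 4: RHS = 0, y in [0]  -> 1 point(s)
  x = 6: RHS = 0, y in [0]  -> 1 point(s)
  x = 8: RHS = 1, y in [1, 10]  -> 2 point(s)
Affine points: 7. Add the point at infinity: total = 8.

#E(F_11) = 8


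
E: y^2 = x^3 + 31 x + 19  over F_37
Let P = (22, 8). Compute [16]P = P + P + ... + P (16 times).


k = 16 = 10000_2 (binary, LSB first: 00001)
Double-and-add from P = (22, 8):
  bit 0 = 0: acc unchanged = O
  bit 1 = 0: acc unchanged = O
  bit 2 = 0: acc unchanged = O
  bit 3 = 0: acc unchanged = O
  bit 4 = 1: acc = O + (10, 21) = (10, 21)

16P = (10, 21)


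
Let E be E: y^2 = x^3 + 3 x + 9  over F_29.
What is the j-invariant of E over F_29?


Delta = -16(4 a^3 + 27 b^2) mod 29 = 23
-1728 * (4 a)^3 = -1728 * (4*3)^3 mod 29 = 1
j = 1 * 23^(-1) mod 29 = 24

j = 24 (mod 29)


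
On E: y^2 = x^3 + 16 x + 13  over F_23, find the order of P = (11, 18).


Compute successive multiples of P until we hit O:
  1P = (11, 18)
  2P = (19, 0)
  3P = (11, 5)
  4P = O

ord(P) = 4


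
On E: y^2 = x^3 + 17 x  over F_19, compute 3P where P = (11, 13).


k = 3 = 11_2 (binary, LSB first: 11)
Double-and-add from P = (11, 13):
  bit 0 = 1: acc = O + (11, 13) = (11, 13)
  bit 1 = 1: acc = (11, 13) + (16, 6) = (16, 13)

3P = (16, 13)


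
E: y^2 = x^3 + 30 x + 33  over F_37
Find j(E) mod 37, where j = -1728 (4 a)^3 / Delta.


Delta = -16(4 a^3 + 27 b^2) mod 37 = 18
-1728 * (4 a)^3 = -1728 * (4*30)^3 mod 37 = 27
j = 27 * 18^(-1) mod 37 = 20

j = 20 (mod 37)


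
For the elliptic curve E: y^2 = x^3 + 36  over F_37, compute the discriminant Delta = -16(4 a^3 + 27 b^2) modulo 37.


4 a^3 + 27 b^2 = 4*0^3 + 27*36^2 = 0 + 34992 = 34992
Delta = -16 * (34992) = -559872
Delta mod 37 = 12

Delta = 12 (mod 37)


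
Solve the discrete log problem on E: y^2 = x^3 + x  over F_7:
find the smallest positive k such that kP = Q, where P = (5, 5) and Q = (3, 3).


Enumerate multiples of P until we hit Q = (3, 3):
  1P = (5, 5)
  2P = (1, 3)
  3P = (3, 3)
Match found at i = 3.

k = 3


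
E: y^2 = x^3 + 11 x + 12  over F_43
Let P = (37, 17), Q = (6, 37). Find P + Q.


P != Q, so use the chord formula.
s = (y2 - y1) / (x2 - x1) = (20) / (12) mod 43 = 16
x3 = s^2 - x1 - x2 mod 43 = 16^2 - 37 - 6 = 41
y3 = s (x1 - x3) - y1 mod 43 = 16 * (37 - 41) - 17 = 5

P + Q = (41, 5)


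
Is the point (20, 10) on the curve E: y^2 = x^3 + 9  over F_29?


Check whether y^2 = x^3 + 0 x + 9 (mod 29) for (x, y) = (20, 10).
LHS: y^2 = 10^2 mod 29 = 13
RHS: x^3 + 0 x + 9 = 20^3 + 0*20 + 9 mod 29 = 5
LHS != RHS

No, not on the curve


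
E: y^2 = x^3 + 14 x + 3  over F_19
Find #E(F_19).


For each x in F_19, count y with y^2 = x^3 + 14 x + 3 mod 19:
  x = 2: RHS = 1, y in [1, 18]  -> 2 point(s)
  x = 4: RHS = 9, y in [3, 16]  -> 2 point(s)
  x = 7: RHS = 7, y in [8, 11]  -> 2 point(s)
  x = 8: RHS = 0, y in [0]  -> 1 point(s)
  x = 11: RHS = 6, y in [5, 14]  -> 2 point(s)
  x = 13: RHS = 7, y in [8, 11]  -> 2 point(s)
  x = 14: RHS = 17, y in [6, 13]  -> 2 point(s)
  x = 15: RHS = 16, y in [4, 15]  -> 2 point(s)
  x = 17: RHS = 5, y in [9, 10]  -> 2 point(s)
  x = 18: RHS = 7, y in [8, 11]  -> 2 point(s)
Affine points: 19. Add the point at infinity: total = 20.

#E(F_19) = 20


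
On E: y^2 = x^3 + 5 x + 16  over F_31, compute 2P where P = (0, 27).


Doubling: s = (3 x1^2 + a) / (2 y1)
s = (3*0^2 + 5) / (2*27) mod 31 = 11
x3 = s^2 - 2 x1 mod 31 = 11^2 - 2*0 = 28
y3 = s (x1 - x3) - y1 mod 31 = 11 * (0 - 28) - 27 = 6

2P = (28, 6)


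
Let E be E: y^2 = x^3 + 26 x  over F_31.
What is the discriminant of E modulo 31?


4 a^3 + 27 b^2 = 4*26^3 + 27*0^2 = 70304 + 0 = 70304
Delta = -16 * (70304) = -1124864
Delta mod 31 = 2

Delta = 2 (mod 31)


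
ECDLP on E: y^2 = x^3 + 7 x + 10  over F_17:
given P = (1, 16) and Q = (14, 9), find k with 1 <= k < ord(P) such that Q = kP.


Enumerate multiples of P until we hit Q = (14, 9):
  1P = (1, 16)
  2P = (6, 9)
  3P = (14, 9)
Match found at i = 3.

k = 3


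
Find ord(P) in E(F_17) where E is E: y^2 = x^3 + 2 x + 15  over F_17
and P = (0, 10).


Compute successive multiples of P until we hit O:
  1P = (0, 10)
  2P = (8, 13)
  3P = (11, 5)
  4P = (10, 10)
  5P = (7, 7)
  6P = (14, 13)
  7P = (4, 11)
  8P = (12, 4)
  ... (continuing to 19P)
  19P = O

ord(P) = 19


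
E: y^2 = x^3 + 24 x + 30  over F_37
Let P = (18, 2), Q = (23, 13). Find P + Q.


P != Q, so use the chord formula.
s = (y2 - y1) / (x2 - x1) = (11) / (5) mod 37 = 17
x3 = s^2 - x1 - x2 mod 37 = 17^2 - 18 - 23 = 26
y3 = s (x1 - x3) - y1 mod 37 = 17 * (18 - 26) - 2 = 10

P + Q = (26, 10)


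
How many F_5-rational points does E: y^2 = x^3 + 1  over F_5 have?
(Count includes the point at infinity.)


For each x in F_5, count y with y^2 = x^3 + 0 x + 1 mod 5:
  x = 0: RHS = 1, y in [1, 4]  -> 2 point(s)
  x = 2: RHS = 4, y in [2, 3]  -> 2 point(s)
  x = 4: RHS = 0, y in [0]  -> 1 point(s)
Affine points: 5. Add the point at infinity: total = 6.

#E(F_5) = 6


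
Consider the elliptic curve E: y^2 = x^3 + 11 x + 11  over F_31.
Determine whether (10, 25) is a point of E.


Check whether y^2 = x^3 + 11 x + 11 (mod 31) for (x, y) = (10, 25).
LHS: y^2 = 25^2 mod 31 = 5
RHS: x^3 + 11 x + 11 = 10^3 + 11*10 + 11 mod 31 = 5
LHS = RHS

Yes, on the curve


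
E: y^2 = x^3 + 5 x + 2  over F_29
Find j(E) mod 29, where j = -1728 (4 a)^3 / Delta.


Delta = -16(4 a^3 + 27 b^2) mod 29 = 16
-1728 * (4 a)^3 = -1728 * (4*5)^3 mod 29 = 10
j = 10 * 16^(-1) mod 29 = 26

j = 26 (mod 29)


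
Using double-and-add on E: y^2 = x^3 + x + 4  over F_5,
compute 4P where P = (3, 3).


k = 4 = 100_2 (binary, LSB first: 001)
Double-and-add from P = (3, 3):
  bit 0 = 0: acc unchanged = O
  bit 1 = 0: acc unchanged = O
  bit 2 = 1: acc = O + (3, 3) = (3, 3)

4P = (3, 3)


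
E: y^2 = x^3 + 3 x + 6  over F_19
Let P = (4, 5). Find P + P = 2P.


Doubling: s = (3 x1^2 + a) / (2 y1)
s = (3*4^2 + 3) / (2*5) mod 19 = 7
x3 = s^2 - 2 x1 mod 19 = 7^2 - 2*4 = 3
y3 = s (x1 - x3) - y1 mod 19 = 7 * (4 - 3) - 5 = 2

2P = (3, 2)


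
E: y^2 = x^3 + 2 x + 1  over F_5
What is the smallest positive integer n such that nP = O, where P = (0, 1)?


Compute successive multiples of P until we hit O:
  1P = (0, 1)
  2P = (1, 3)
  3P = (3, 3)
  4P = (3, 2)
  5P = (1, 2)
  6P = (0, 4)
  7P = O

ord(P) = 7


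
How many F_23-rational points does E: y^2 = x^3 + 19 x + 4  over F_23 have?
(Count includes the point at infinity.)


For each x in F_23, count y with y^2 = x^3 + 19 x + 4 mod 23:
  x = 0: RHS = 4, y in [2, 21]  -> 2 point(s)
  x = 1: RHS = 1, y in [1, 22]  -> 2 point(s)
  x = 2: RHS = 4, y in [2, 21]  -> 2 point(s)
  x = 4: RHS = 6, y in [11, 12]  -> 2 point(s)
  x = 6: RHS = 12, y in [9, 14]  -> 2 point(s)
  x = 8: RHS = 1, y in [1, 22]  -> 2 point(s)
  x = 11: RHS = 3, y in [7, 16]  -> 2 point(s)
  x = 14: RHS = 1, y in [1, 22]  -> 2 point(s)
  x = 19: RHS = 2, y in [5, 18]  -> 2 point(s)
  x = 20: RHS = 12, y in [9, 14]  -> 2 point(s)
  x = 21: RHS = 4, y in [2, 21]  -> 2 point(s)
Affine points: 22. Add the point at infinity: total = 23.

#E(F_23) = 23


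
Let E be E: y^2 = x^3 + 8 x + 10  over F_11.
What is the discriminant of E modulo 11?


4 a^3 + 27 b^2 = 4*8^3 + 27*10^2 = 2048 + 2700 = 4748
Delta = -16 * (4748) = -75968
Delta mod 11 = 9

Delta = 9 (mod 11)


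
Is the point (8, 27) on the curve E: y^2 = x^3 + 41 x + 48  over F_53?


Check whether y^2 = x^3 + 41 x + 48 (mod 53) for (x, y) = (8, 27).
LHS: y^2 = 27^2 mod 53 = 40
RHS: x^3 + 41 x + 48 = 8^3 + 41*8 + 48 mod 53 = 40
LHS = RHS

Yes, on the curve


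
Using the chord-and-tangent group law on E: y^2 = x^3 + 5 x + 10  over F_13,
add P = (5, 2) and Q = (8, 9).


P != Q, so use the chord formula.
s = (y2 - y1) / (x2 - x1) = (7) / (3) mod 13 = 11
x3 = s^2 - x1 - x2 mod 13 = 11^2 - 5 - 8 = 4
y3 = s (x1 - x3) - y1 mod 13 = 11 * (5 - 4) - 2 = 9

P + Q = (4, 9)


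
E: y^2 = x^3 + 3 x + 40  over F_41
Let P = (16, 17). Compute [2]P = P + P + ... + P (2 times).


k = 2 = 10_2 (binary, LSB first: 01)
Double-and-add from P = (16, 17):
  bit 0 = 0: acc unchanged = O
  bit 1 = 1: acc = O + (17, 17) = (17, 17)

2P = (17, 17)


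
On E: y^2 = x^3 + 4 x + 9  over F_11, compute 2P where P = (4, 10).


Doubling: s = (3 x1^2 + a) / (2 y1)
s = (3*4^2 + 4) / (2*10) mod 11 = 7
x3 = s^2 - 2 x1 mod 11 = 7^2 - 2*4 = 8
y3 = s (x1 - x3) - y1 mod 11 = 7 * (4 - 8) - 10 = 6

2P = (8, 6)


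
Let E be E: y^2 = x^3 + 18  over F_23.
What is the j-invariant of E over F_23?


Delta = -16(4 a^3 + 27 b^2) mod 23 = 10
-1728 * (4 a)^3 = -1728 * (4*0)^3 mod 23 = 0
j = 0 * 10^(-1) mod 23 = 0

j = 0 (mod 23)


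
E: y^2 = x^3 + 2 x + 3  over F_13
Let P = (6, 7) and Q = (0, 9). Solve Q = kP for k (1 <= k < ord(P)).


Enumerate multiples of P until we hit Q = (0, 9):
  1P = (6, 7)
  2P = (11, 2)
  3P = (10, 10)
  4P = (0, 4)
  5P = (4, 7)
  6P = (3, 6)
  7P = (7, 10)
  8P = (9, 10)
  9P = (12, 0)
  10P = (9, 3)
  11P = (7, 3)
  12P = (3, 7)
  13P = (4, 6)
  14P = (0, 9)
Match found at i = 14.

k = 14


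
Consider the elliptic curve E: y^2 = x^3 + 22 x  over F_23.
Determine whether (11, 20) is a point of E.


Check whether y^2 = x^3 + 22 x + 0 (mod 23) for (x, y) = (11, 20).
LHS: y^2 = 20^2 mod 23 = 9
RHS: x^3 + 22 x + 0 = 11^3 + 22*11 + 0 mod 23 = 9
LHS = RHS

Yes, on the curve


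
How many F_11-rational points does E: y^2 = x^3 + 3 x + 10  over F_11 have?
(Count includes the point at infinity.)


For each x in F_11, count y with y^2 = x^3 + 3 x + 10 mod 11:
  x = 1: RHS = 3, y in [5, 6]  -> 2 point(s)
  x = 4: RHS = 9, y in [3, 8]  -> 2 point(s)
  x = 7: RHS = 0, y in [0]  -> 1 point(s)
Affine points: 5. Add the point at infinity: total = 6.

#E(F_11) = 6


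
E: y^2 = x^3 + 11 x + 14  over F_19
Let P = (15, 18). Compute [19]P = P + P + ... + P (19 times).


k = 19 = 10011_2 (binary, LSB first: 11001)
Double-and-add from P = (15, 18):
  bit 0 = 1: acc = O + (15, 18) = (15, 18)
  bit 1 = 1: acc = (15, 18) + (9, 14) = (6, 7)
  bit 2 = 0: acc unchanged = (6, 7)
  bit 3 = 0: acc unchanged = (6, 7)
  bit 4 = 1: acc = (6, 7) + (3, 6) = (8, 5)

19P = (8, 5)


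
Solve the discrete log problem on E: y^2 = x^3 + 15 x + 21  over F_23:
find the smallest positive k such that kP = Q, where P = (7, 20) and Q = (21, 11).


Enumerate multiples of P until we hit Q = (21, 11):
  1P = (7, 20)
  2P = (2, 6)
  3P = (20, 8)
  4P = (14, 13)
  5P = (3, 22)
  6P = (19, 9)
  7P = (21, 12)
  8P = (8, 20)
  9P = (8, 3)
  10P = (21, 11)
Match found at i = 10.

k = 10


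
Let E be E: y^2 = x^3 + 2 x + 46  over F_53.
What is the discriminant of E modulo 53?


4 a^3 + 27 b^2 = 4*2^3 + 27*46^2 = 32 + 57132 = 57164
Delta = -16 * (57164) = -914624
Delta mod 53 = 50

Delta = 50 (mod 53)


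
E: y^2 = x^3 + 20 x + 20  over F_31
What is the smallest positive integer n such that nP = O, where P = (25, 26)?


Compute successive multiples of P until we hit O:
  1P = (25, 26)
  2P = (1, 14)
  3P = (13, 11)
  4P = (12, 29)
  5P = (19, 6)
  6P = (5, 20)
  7P = (20, 22)
  8P = (4, 28)
  ... (continuing to 30P)
  30P = O

ord(P) = 30


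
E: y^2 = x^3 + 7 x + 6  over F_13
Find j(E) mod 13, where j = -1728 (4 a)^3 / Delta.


Delta = -16(4 a^3 + 27 b^2) mod 13 = 1
-1728 * (4 a)^3 = -1728 * (4*7)^3 mod 13 = 8
j = 8 * 1^(-1) mod 13 = 8

j = 8 (mod 13)


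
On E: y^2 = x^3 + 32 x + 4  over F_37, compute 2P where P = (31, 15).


Doubling: s = (3 x1^2 + a) / (2 y1)
s = (3*31^2 + 32) / (2*15) mod 37 = 17
x3 = s^2 - 2 x1 mod 37 = 17^2 - 2*31 = 5
y3 = s (x1 - x3) - y1 mod 37 = 17 * (31 - 5) - 15 = 20

2P = (5, 20)


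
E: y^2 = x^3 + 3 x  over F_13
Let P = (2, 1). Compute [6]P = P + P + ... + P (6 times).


k = 6 = 110_2 (binary, LSB first: 011)
Double-and-add from P = (2, 1):
  bit 0 = 0: acc unchanged = O
  bit 1 = 1: acc = O + (10, 4) = (10, 4)
  bit 2 = 1: acc = (10, 4) + (3, 6) = (3, 7)

6P = (3, 7)


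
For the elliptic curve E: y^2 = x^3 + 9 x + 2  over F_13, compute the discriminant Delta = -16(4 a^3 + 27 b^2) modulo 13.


4 a^3 + 27 b^2 = 4*9^3 + 27*2^2 = 2916 + 108 = 3024
Delta = -16 * (3024) = -48384
Delta mod 13 = 2

Delta = 2 (mod 13)


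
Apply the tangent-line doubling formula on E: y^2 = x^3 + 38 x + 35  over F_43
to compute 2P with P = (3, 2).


Doubling: s = (3 x1^2 + a) / (2 y1)
s = (3*3^2 + 38) / (2*2) mod 43 = 27
x3 = s^2 - 2 x1 mod 43 = 27^2 - 2*3 = 35
y3 = s (x1 - x3) - y1 mod 43 = 27 * (3 - 35) - 2 = 37

2P = (35, 37)


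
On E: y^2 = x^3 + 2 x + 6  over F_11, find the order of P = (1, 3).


Compute successive multiples of P until we hit O:
  1P = (1, 3)
  2P = (10, 6)
  3P = (5, 3)
  4P = (5, 8)
  5P = (10, 5)
  6P = (1, 8)
  7P = O

ord(P) = 7


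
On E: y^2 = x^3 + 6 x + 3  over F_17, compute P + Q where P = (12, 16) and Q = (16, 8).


P != Q, so use the chord formula.
s = (y2 - y1) / (x2 - x1) = (9) / (4) mod 17 = 15
x3 = s^2 - x1 - x2 mod 17 = 15^2 - 12 - 16 = 10
y3 = s (x1 - x3) - y1 mod 17 = 15 * (12 - 10) - 16 = 14

P + Q = (10, 14)


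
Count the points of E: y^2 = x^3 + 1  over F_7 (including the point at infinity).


For each x in F_7, count y with y^2 = x^3 + 0 x + 1 mod 7:
  x = 0: RHS = 1, y in [1, 6]  -> 2 point(s)
  x = 1: RHS = 2, y in [3, 4]  -> 2 point(s)
  x = 2: RHS = 2, y in [3, 4]  -> 2 point(s)
  x = 3: RHS = 0, y in [0]  -> 1 point(s)
  x = 4: RHS = 2, y in [3, 4]  -> 2 point(s)
  x = 5: RHS = 0, y in [0]  -> 1 point(s)
  x = 6: RHS = 0, y in [0]  -> 1 point(s)
Affine points: 11. Add the point at infinity: total = 12.

#E(F_7) = 12


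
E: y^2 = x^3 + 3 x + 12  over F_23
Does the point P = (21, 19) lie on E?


Check whether y^2 = x^3 + 3 x + 12 (mod 23) for (x, y) = (21, 19).
LHS: y^2 = 19^2 mod 23 = 16
RHS: x^3 + 3 x + 12 = 21^3 + 3*21 + 12 mod 23 = 21
LHS != RHS

No, not on the curve


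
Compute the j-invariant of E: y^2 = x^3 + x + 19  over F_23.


Delta = -16(4 a^3 + 27 b^2) mod 23 = 16
-1728 * (4 a)^3 = -1728 * (4*1)^3 mod 23 = 15
j = 15 * 16^(-1) mod 23 = 11

j = 11 (mod 23)


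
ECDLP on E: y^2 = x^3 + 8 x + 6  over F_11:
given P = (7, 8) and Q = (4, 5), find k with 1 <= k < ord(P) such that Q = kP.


Enumerate multiples of P until we hit Q = (4, 5):
  1P = (7, 8)
  2P = (1, 2)
  3P = (4, 6)
  4P = (9, 9)
  5P = (9, 2)
  6P = (4, 5)
Match found at i = 6.

k = 6


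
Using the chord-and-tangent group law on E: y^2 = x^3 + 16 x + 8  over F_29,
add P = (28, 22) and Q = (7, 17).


P != Q, so use the chord formula.
s = (y2 - y1) / (x2 - x1) = (24) / (8) mod 29 = 3
x3 = s^2 - x1 - x2 mod 29 = 3^2 - 28 - 7 = 3
y3 = s (x1 - x3) - y1 mod 29 = 3 * (28 - 3) - 22 = 24

P + Q = (3, 24)


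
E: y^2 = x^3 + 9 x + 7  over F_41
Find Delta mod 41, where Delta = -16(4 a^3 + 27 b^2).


4 a^3 + 27 b^2 = 4*9^3 + 27*7^2 = 2916 + 1323 = 4239
Delta = -16 * (4239) = -67824
Delta mod 41 = 31

Delta = 31 (mod 41)


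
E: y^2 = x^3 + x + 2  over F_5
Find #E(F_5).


For each x in F_5, count y with y^2 = x^3 + 1 x + 2 mod 5:
  x = 1: RHS = 4, y in [2, 3]  -> 2 point(s)
  x = 4: RHS = 0, y in [0]  -> 1 point(s)
Affine points: 3. Add the point at infinity: total = 4.

#E(F_5) = 4


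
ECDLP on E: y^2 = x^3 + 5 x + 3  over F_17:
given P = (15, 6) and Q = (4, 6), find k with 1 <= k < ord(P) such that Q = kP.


Enumerate multiples of P until we hit Q = (4, 6):
  1P = (15, 6)
  2P = (4, 11)
  3P = (2, 2)
  4P = (1, 14)
  5P = (10, 13)
  6P = (13, 15)
  7P = (5, 0)
  8P = (13, 2)
  9P = (10, 4)
  10P = (1, 3)
  11P = (2, 15)
  12P = (4, 6)
Match found at i = 12.

k = 12


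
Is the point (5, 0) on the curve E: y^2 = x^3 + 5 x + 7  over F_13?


Check whether y^2 = x^3 + 5 x + 7 (mod 13) for (x, y) = (5, 0).
LHS: y^2 = 0^2 mod 13 = 0
RHS: x^3 + 5 x + 7 = 5^3 + 5*5 + 7 mod 13 = 1
LHS != RHS

No, not on the curve


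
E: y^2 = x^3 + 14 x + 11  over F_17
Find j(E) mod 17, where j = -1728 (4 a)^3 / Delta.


Delta = -16(4 a^3 + 27 b^2) mod 17 = 14
-1728 * (4 a)^3 = -1728 * (4*14)^3 mod 17 = 2
j = 2 * 14^(-1) mod 17 = 5

j = 5 (mod 17)


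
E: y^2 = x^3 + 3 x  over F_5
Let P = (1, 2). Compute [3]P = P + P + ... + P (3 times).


k = 3 = 11_2 (binary, LSB first: 11)
Double-and-add from P = (1, 2):
  bit 0 = 1: acc = O + (1, 2) = (1, 2)
  bit 1 = 1: acc = (1, 2) + (4, 1) = (4, 4)

3P = (4, 4)


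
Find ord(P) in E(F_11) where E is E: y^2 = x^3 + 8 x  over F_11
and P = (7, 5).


Compute successive multiples of P until we hit O:
  1P = (7, 5)
  2P = (9, 8)
  3P = (0, 0)
  4P = (9, 3)
  5P = (7, 6)
  6P = O

ord(P) = 6


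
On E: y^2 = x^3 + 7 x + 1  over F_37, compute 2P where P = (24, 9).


Doubling: s = (3 x1^2 + a) / (2 y1)
s = (3*24^2 + 7) / (2*9) mod 37 = 8
x3 = s^2 - 2 x1 mod 37 = 8^2 - 2*24 = 16
y3 = s (x1 - x3) - y1 mod 37 = 8 * (24 - 16) - 9 = 18

2P = (16, 18)


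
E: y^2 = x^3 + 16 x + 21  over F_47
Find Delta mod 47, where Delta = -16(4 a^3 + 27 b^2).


4 a^3 + 27 b^2 = 4*16^3 + 27*21^2 = 16384 + 11907 = 28291
Delta = -16 * (28291) = -452656
Delta mod 47 = 1

Delta = 1 (mod 47)


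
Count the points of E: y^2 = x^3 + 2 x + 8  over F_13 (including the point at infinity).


For each x in F_13, count y with y^2 = x^3 + 2 x + 8 mod 13:
  x = 5: RHS = 0, y in [0]  -> 1 point(s)
  x = 7: RHS = 1, y in [1, 12]  -> 2 point(s)
  x = 8: RHS = 3, y in [4, 9]  -> 2 point(s)
  x = 9: RHS = 1, y in [1, 12]  -> 2 point(s)
  x = 10: RHS = 1, y in [1, 12]  -> 2 point(s)
  x = 11: RHS = 9, y in [3, 10]  -> 2 point(s)
Affine points: 11. Add the point at infinity: total = 12.

#E(F_13) = 12


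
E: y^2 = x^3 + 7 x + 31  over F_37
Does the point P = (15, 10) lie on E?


Check whether y^2 = x^3 + 7 x + 31 (mod 37) for (x, y) = (15, 10).
LHS: y^2 = 10^2 mod 37 = 26
RHS: x^3 + 7 x + 31 = 15^3 + 7*15 + 31 mod 37 = 33
LHS != RHS

No, not on the curve


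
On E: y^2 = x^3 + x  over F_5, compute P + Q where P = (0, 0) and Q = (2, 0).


P != Q, so use the chord formula.
s = (y2 - y1) / (x2 - x1) = (0) / (2) mod 5 = 0
x3 = s^2 - x1 - x2 mod 5 = 0^2 - 0 - 2 = 3
y3 = s (x1 - x3) - y1 mod 5 = 0 * (0 - 3) - 0 = 0

P + Q = (3, 0)


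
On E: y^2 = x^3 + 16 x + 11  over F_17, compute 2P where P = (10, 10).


Doubling: s = (3 x1^2 + a) / (2 y1)
s = (3*10^2 + 16) / (2*10) mod 17 = 9
x3 = s^2 - 2 x1 mod 17 = 9^2 - 2*10 = 10
y3 = s (x1 - x3) - y1 mod 17 = 9 * (10 - 10) - 10 = 7

2P = (10, 7)


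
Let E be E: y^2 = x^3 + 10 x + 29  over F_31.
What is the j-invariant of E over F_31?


Delta = -16(4 a^3 + 27 b^2) mod 31 = 23
-1728 * (4 a)^3 = -1728 * (4*10)^3 mod 31 = 4
j = 4 * 23^(-1) mod 31 = 15

j = 15 (mod 31)


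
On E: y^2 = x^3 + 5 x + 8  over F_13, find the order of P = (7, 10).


Compute successive multiples of P until we hit O:
  1P = (7, 10)
  2P = (11, 9)
  3P = (4, 12)
  4P = (1, 12)
  5P = (8, 12)
  6P = (2, 0)
  7P = (8, 1)
  8P = (1, 1)
  ... (continuing to 12P)
  12P = O

ord(P) = 12


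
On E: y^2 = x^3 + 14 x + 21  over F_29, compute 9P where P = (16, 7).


k = 9 = 1001_2 (binary, LSB first: 1001)
Double-and-add from P = (16, 7):
  bit 0 = 1: acc = O + (16, 7) = (16, 7)
  bit 1 = 0: acc unchanged = (16, 7)
  bit 2 = 0: acc unchanged = (16, 7)
  bit 3 = 1: acc = (16, 7) + (8, 6) = (10, 1)

9P = (10, 1)


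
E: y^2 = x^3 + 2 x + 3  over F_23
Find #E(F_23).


For each x in F_23, count y with y^2 = x^3 + 2 x + 3 mod 23:
  x = 0: RHS = 3, y in [7, 16]  -> 2 point(s)
  x = 1: RHS = 6, y in [11, 12]  -> 2 point(s)
  x = 3: RHS = 13, y in [6, 17]  -> 2 point(s)
  x = 4: RHS = 6, y in [11, 12]  -> 2 point(s)
  x = 5: RHS = 0, y in [0]  -> 1 point(s)
  x = 6: RHS = 1, y in [1, 22]  -> 2 point(s)
  x = 8: RHS = 2, y in [5, 18]  -> 2 point(s)
  x = 13: RHS = 18, y in [8, 15]  -> 2 point(s)
  x = 15: RHS = 4, y in [2, 21]  -> 2 point(s)
  x = 18: RHS = 6, y in [11, 12]  -> 2 point(s)
  x = 19: RHS = 0, y in [0]  -> 1 point(s)
  x = 20: RHS = 16, y in [4, 19]  -> 2 point(s)
  x = 22: RHS = 0, y in [0]  -> 1 point(s)
Affine points: 23. Add the point at infinity: total = 24.

#E(F_23) = 24


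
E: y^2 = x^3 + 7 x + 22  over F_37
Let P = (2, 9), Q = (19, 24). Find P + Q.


P != Q, so use the chord formula.
s = (y2 - y1) / (x2 - x1) = (15) / (17) mod 37 = 27
x3 = s^2 - x1 - x2 mod 37 = 27^2 - 2 - 19 = 5
y3 = s (x1 - x3) - y1 mod 37 = 27 * (2 - 5) - 9 = 21

P + Q = (5, 21)


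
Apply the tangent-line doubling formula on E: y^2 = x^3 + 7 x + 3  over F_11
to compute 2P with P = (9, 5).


Doubling: s = (3 x1^2 + a) / (2 y1)
s = (3*9^2 + 7) / (2*5) mod 11 = 3
x3 = s^2 - 2 x1 mod 11 = 3^2 - 2*9 = 2
y3 = s (x1 - x3) - y1 mod 11 = 3 * (9 - 2) - 5 = 5

2P = (2, 5)


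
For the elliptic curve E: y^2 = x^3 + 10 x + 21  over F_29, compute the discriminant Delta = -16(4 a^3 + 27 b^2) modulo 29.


4 a^3 + 27 b^2 = 4*10^3 + 27*21^2 = 4000 + 11907 = 15907
Delta = -16 * (15907) = -254512
Delta mod 29 = 21

Delta = 21 (mod 29)


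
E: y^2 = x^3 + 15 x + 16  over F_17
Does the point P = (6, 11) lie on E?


Check whether y^2 = x^3 + 15 x + 16 (mod 17) for (x, y) = (6, 11).
LHS: y^2 = 11^2 mod 17 = 2
RHS: x^3 + 15 x + 16 = 6^3 + 15*6 + 16 mod 17 = 16
LHS != RHS

No, not on the curve


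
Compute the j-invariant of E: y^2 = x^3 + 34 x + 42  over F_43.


Delta = -16(4 a^3 + 27 b^2) mod 43 = 42
-1728 * (4 a)^3 = -1728 * (4*34)^3 mod 43 = 8
j = 8 * 42^(-1) mod 43 = 35

j = 35 (mod 43)


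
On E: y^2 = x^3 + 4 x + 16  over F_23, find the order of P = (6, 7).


Compute successive multiples of P until we hit O:
  1P = (6, 7)
  2P = (6, 16)
  3P = O

ord(P) = 3


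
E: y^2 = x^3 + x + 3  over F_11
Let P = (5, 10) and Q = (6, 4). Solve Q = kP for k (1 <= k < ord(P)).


Enumerate multiples of P until we hit Q = (6, 4):
  1P = (5, 10)
  2P = (4, 7)
  3P = (0, 5)
  4P = (7, 10)
  5P = (10, 1)
  6P = (1, 7)
  7P = (9, 9)
  8P = (6, 4)
Match found at i = 8.

k = 8


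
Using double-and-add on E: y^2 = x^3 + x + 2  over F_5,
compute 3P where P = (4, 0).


k = 3 = 11_2 (binary, LSB first: 11)
Double-and-add from P = (4, 0):
  bit 0 = 1: acc = O + (4, 0) = (4, 0)
  bit 1 = 1: acc = (4, 0) + O = (4, 0)

3P = (4, 0)


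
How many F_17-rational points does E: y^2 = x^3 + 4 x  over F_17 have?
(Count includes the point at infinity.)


For each x in F_17, count y with y^2 = x^3 + 4 x + 0 mod 17:
  x = 0: RHS = 0, y in [0]  -> 1 point(s)
  x = 2: RHS = 16, y in [4, 13]  -> 2 point(s)
  x = 5: RHS = 9, y in [3, 14]  -> 2 point(s)
  x = 6: RHS = 2, y in [6, 11]  -> 2 point(s)
  x = 8: RHS = 0, y in [0]  -> 1 point(s)
  x = 9: RHS = 0, y in [0]  -> 1 point(s)
  x = 11: RHS = 15, y in [7, 10]  -> 2 point(s)
  x = 12: RHS = 8, y in [5, 12]  -> 2 point(s)
  x = 15: RHS = 1, y in [1, 16]  -> 2 point(s)
Affine points: 15. Add the point at infinity: total = 16.

#E(F_17) = 16


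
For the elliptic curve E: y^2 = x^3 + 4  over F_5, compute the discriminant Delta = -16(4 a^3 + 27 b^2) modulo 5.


4 a^3 + 27 b^2 = 4*0^3 + 27*4^2 = 0 + 432 = 432
Delta = -16 * (432) = -6912
Delta mod 5 = 3

Delta = 3 (mod 5)


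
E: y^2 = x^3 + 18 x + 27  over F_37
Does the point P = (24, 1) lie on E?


Check whether y^2 = x^3 + 18 x + 27 (mod 37) for (x, y) = (24, 1).
LHS: y^2 = 1^2 mod 37 = 1
RHS: x^3 + 18 x + 27 = 24^3 + 18*24 + 27 mod 37 = 1
LHS = RHS

Yes, on the curve
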